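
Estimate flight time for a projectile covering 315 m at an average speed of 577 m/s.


t = d/v = 315/577 = 0.5459 s

0.5459 s


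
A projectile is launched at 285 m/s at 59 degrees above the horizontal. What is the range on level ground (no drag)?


R = v0^2 * sin(2*theta) / g = 285^2 * sin(2*59°) / 9.81 = 7311 m

7311 m


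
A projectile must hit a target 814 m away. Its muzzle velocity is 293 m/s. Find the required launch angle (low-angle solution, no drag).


sin(2*theta) = R*g/v0^2 = 814*9.81/293^2 = 0.0930161, theta = arcsin(0.0930161)/2 = 2.669°

2.669 degrees


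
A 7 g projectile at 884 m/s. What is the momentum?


p = m*v = 0.007*884 = 6.188 kg·m/s

6.188 kg·m/s


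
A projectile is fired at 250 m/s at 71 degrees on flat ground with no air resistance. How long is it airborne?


T = 2*v0*sin(theta)/g = 2*250*sin(71°)/9.81 = 48.19 s

48.19 s


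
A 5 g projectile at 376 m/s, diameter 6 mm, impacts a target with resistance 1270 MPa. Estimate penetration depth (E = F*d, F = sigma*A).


A = pi*(d/2)^2 = pi*(6/2)^2 = 28.2743 mm^2
E = 0.5*m*v^2 = 0.5*0.005*376^2 = 353.44 J
depth = E/(sigma*A) = 353.44 J / (1270 MPa * 28.2743 mm^2) = 353.44/(1270 * 28.2743) m = 0.00984282 m ≈ 9.843 mm

9.843 mm


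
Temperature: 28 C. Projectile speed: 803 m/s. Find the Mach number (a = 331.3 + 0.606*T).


a = 331.3 + 0.606*(28) = 348.268 m/s
M = v/a = 803/348.268 = 2.306

2.306


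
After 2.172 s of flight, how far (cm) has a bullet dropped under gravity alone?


drop = 0.5*g*t^2 = 0.5*9.81*2.172^2 = 23.1397 m ≈ 2314 cm

2314 cm


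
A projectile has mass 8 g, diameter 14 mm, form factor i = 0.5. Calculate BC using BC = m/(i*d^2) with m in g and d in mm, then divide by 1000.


BC = m/(i*d^2*1000) = 8/(0.5 * 14^2 * 1000) = 8.163e-05

8.163e-05


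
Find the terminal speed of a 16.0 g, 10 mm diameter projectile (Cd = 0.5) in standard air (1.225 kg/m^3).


A = pi*(d/2)^2 = pi*(10/2000)^2 = 7.85398e-05 m^2
vt = sqrt(2mg/(Cd*rho*A)) = sqrt(2*0.016*9.81/(0.5 * 1.225 * 7.85398e-05)) = 80.78 m/s

80.78 m/s


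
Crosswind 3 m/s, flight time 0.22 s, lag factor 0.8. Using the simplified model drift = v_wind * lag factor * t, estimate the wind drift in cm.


drift = v_wind * lag * t = 3 * 0.8 * 0.22 = 0.528 m ≈ 52.8 cm

52.8 cm


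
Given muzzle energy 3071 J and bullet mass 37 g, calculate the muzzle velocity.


v = sqrt(2*E/m) = sqrt(2*3071/0.037) = 407.4 m/s

407.4 m/s


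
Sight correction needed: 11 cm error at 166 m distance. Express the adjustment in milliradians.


1 mrad subtends 1 cm per 10 m of range, so adj = error_cm / (dist_m / 10) = 11 / (166/10) = 0.6627 mrad

0.6627 mrad


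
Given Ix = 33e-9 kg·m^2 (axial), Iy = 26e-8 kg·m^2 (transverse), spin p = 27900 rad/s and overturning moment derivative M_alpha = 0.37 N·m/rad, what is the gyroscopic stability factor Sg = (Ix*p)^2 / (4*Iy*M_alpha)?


Sg = Ix^2 * p^2 / (4 * Iy * M_alpha) = (33e-9)^2 * 27900^2 / (4 * 26e-8 * 0.37) = 2.203

2.203


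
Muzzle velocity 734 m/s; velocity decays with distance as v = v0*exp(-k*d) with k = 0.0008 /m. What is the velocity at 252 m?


v = v0*exp(-k*d) = 734*exp(-0.0008*252) = 600 m/s

600 m/s


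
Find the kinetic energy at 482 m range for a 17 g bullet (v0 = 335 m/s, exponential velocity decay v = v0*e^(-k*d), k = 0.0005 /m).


v = v0*exp(-k*d) = 335*exp(-0.0005*482) = 263.257 m/s
E = 0.5*m*v^2 = 0.5*0.017*263.257^2 = 589.1 J

589.1 J


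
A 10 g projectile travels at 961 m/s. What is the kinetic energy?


E = 0.5*m*v^2 = 0.5*0.01*961^2 = 4618 J

4618 J


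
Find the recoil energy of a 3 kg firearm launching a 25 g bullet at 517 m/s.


v_r = m_p*v_p/m_gun = 0.025*517/3 = 4.30833 m/s, E_r = 0.5*m_gun*v_r^2 = 0.5*3*4.30833^2 = 27.84 J

27.84 J


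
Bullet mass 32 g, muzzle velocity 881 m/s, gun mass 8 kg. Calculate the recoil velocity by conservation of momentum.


v_recoil = m_p * v_p / m_gun = 0.032 * 881 / 8 = 3.524 m/s

3.524 m/s


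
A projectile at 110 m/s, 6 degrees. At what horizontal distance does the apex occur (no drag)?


R = v0^2*sin(2*theta)/g = 110^2*sin(2*6°)/9.81 = 256.446 m
apex_dist = R/2 = 256.446/2 = 128.2 m

128.2 m


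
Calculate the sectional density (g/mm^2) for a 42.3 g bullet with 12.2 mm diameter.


SD = m/d^2 = 42.3/12.2^2 = 0.2842 g/mm^2

0.2842 g/mm^2


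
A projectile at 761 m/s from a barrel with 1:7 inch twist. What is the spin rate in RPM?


twist_m = 7*0.0254 = 0.1778 m
spin = v/twist = 761/0.1778 = 4280.09 rev/s
RPM = spin*60 = 4280.09*60 ≈ 256805 RPM

256805 RPM


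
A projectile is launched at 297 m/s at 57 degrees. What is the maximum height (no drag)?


H = (v0*sin(theta))^2 / (2g) = (297*sin(57°))^2 / (2*9.81) = 3162 m

3162 m


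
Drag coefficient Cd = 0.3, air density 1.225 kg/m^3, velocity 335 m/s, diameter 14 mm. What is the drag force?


A = pi*(d/2)^2 = pi*(14/2000)^2 = 1.53938e-04 m^2
Fd = 0.5*Cd*rho*A*v^2 = 0.5*0.3*1.225*1.53938e-04*335^2 = 3.174 N

3.174 N


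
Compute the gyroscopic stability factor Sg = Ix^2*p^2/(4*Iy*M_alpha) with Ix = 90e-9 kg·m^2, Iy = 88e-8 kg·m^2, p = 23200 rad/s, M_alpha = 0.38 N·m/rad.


Sg = Ix^2 * p^2 / (4 * Iy * M_alpha) = (90e-9)^2 * 23200^2 / (4 * 88e-8 * 0.38) = 3.259

3.259


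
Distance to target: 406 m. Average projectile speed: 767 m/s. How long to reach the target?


t = d/v = 406/767 = 0.5293 s

0.5293 s


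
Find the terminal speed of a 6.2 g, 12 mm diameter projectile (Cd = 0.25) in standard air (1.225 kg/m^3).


A = pi*(d/2)^2 = pi*(12/2000)^2 = 1.13097e-04 m^2
vt = sqrt(2mg/(Cd*rho*A)) = sqrt(2*0.0062*9.81/(0.25 * 1.225 * 1.13097e-04)) = 59.26 m/s

59.26 m/s


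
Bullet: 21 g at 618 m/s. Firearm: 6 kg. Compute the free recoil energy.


v_r = m_p*v_p/m_gun = 0.021*618/6 = 2.163 m/s, E_r = 0.5*m_gun*v_r^2 = 0.5*6*2.163^2 = 14.04 J

14.04 J


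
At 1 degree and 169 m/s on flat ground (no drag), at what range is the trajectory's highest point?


R = v0^2*sin(2*theta)/g = 169^2*sin(2*1°)/9.81 = 101.607 m
apex_dist = R/2 = 101.607/2 = 50.8 m

50.8 m


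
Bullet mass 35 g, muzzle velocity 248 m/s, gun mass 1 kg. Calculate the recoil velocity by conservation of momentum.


v_recoil = m_p * v_p / m_gun = 0.035 * 248 / 1 = 8.68 m/s

8.68 m/s


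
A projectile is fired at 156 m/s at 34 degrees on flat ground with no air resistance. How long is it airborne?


T = 2*v0*sin(theta)/g = 2*156*sin(34°)/9.81 = 17.78 s

17.78 s


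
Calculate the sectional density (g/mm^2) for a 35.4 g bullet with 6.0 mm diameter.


SD = m/d^2 = 35.4/6.0^2 = 0.9833 g/mm^2

0.9833 g/mm^2


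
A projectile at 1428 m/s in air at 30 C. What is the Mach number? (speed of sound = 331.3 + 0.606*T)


a = 331.3 + 0.606*(30) = 349.48 m/s
M = v/a = 1428/349.48 = 4.086

4.086


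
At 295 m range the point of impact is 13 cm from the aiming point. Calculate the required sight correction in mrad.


1 mrad subtends 1 cm per 10 m of range, so adj = error_cm / (dist_m / 10) = 13 / (295/10) = 0.4407 mrad

0.4407 mrad


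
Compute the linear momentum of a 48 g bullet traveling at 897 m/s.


p = m*v = 0.048*897 = 43.06 kg·m/s

43.06 kg·m/s


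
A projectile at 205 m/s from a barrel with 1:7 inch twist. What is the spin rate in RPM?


twist_m = 7*0.0254 = 0.1778 m
spin = v/twist = 205/0.1778 = 1152.981 rev/s
RPM = spin*60 = 1152.981*60 ≈ 69179 RPM

69179 RPM


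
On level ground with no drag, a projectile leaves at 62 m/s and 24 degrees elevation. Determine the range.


R = v0^2 * sin(2*theta) / g = 62^2 * sin(2*24°) / 9.81 = 291.2 m

291.2 m


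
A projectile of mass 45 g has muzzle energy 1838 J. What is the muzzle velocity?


v = sqrt(2*E/m) = sqrt(2*1838/0.045) = 285.8 m/s

285.8 m/s


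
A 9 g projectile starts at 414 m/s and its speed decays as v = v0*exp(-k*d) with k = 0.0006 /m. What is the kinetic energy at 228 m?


v = v0*exp(-k*d) = 414*exp(-0.0006*228) = 361.068 m/s
E = 0.5*m*v^2 = 0.5*0.009*361.068^2 = 586.7 J

586.7 J


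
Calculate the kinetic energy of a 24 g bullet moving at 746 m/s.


E = 0.5*m*v^2 = 0.5*0.024*746^2 = 6678 J

6678 J


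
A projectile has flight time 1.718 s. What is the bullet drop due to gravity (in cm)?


drop = 0.5*g*t^2 = 0.5*9.81*1.718^2 = 14.4772 m ≈ 1448 cm

1448 cm


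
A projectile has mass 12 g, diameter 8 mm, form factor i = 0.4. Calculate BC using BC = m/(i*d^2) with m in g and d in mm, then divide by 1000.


BC = m/(i*d^2*1000) = 12/(0.4 * 8^2 * 1000) = 0.0004687

0.0004687


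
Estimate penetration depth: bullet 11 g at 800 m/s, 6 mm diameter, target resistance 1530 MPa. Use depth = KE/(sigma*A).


A = pi*(d/2)^2 = pi*(6/2)^2 = 28.2743 mm^2
E = 0.5*m*v^2 = 0.5*0.011*800^2 = 3520 J
depth = E/(sigma*A) = 3520 J / (1530 MPa * 28.2743 mm^2) = 3520/(1530 * 28.2743) m = 0.081369 m ≈ 81.37 mm

81.37 mm


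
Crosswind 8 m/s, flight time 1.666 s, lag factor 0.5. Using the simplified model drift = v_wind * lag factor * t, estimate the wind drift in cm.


drift = v_wind * lag * t = 8 * 0.5 * 1.666 = 6.664 m ≈ 666.4 cm

666.4 cm


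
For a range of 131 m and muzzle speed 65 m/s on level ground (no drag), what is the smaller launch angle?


sin(2*theta) = R*g/v0^2 = 131*9.81/65^2 = 0.304168, theta = arcsin(0.304168)/2 = 8.854°

8.854 degrees


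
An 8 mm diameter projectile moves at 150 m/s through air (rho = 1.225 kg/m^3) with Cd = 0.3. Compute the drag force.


A = pi*(d/2)^2 = pi*(8/2000)^2 = 5.02655e-05 m^2
Fd = 0.5*Cd*rho*A*v^2 = 0.5*0.3*1.225*5.02655e-05*150^2 = 0.2078 N

0.2078 N


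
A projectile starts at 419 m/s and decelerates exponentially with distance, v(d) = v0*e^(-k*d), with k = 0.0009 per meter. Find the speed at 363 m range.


v = v0*exp(-k*d) = 419*exp(-0.0009*363) = 302.2 m/s

302.2 m/s


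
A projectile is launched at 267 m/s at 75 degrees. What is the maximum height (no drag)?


H = (v0*sin(theta))^2 / (2g) = (267*sin(75°))^2 / (2*9.81) = 3390 m

3390 m


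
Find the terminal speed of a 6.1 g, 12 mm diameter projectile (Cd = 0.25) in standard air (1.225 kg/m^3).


A = pi*(d/2)^2 = pi*(12/2000)^2 = 1.13097e-04 m^2
vt = sqrt(2mg/(Cd*rho*A)) = sqrt(2*0.0061*9.81/(0.25 * 1.225 * 1.13097e-04)) = 58.78 m/s

58.78 m/s


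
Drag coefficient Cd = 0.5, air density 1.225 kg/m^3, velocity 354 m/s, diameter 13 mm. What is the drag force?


A = pi*(d/2)^2 = pi*(13/2000)^2 = 1.32732e-04 m^2
Fd = 0.5*Cd*rho*A*v^2 = 0.5*0.5*1.225*1.32732e-04*354^2 = 5.094 N

5.094 N


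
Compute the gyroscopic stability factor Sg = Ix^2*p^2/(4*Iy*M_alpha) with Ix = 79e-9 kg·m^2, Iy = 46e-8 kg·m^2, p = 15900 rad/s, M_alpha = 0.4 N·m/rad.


Sg = Ix^2 * p^2 / (4 * Iy * M_alpha) = (79e-9)^2 * 15900^2 / (4 * 46e-8 * 0.4) = 2.144

2.144


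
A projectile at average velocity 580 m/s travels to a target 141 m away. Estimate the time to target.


t = d/v = 141/580 = 0.2431 s

0.2431 s


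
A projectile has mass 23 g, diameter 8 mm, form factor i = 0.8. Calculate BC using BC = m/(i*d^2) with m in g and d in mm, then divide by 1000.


BC = m/(i*d^2*1000) = 23/(0.8 * 8^2 * 1000) = 0.0004492

0.0004492


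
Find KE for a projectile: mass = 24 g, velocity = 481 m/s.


E = 0.5*m*v^2 = 0.5*0.024*481^2 = 2776 J

2776 J


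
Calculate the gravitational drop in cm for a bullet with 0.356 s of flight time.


drop = 0.5*g*t^2 = 0.5*9.81*0.356^2 = 0.62164 m ≈ 62.16 cm

62.16 cm


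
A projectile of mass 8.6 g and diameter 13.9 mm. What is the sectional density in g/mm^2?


SD = m/d^2 = 8.6/13.9^2 = 0.04451 g/mm^2

0.04451 g/mm^2


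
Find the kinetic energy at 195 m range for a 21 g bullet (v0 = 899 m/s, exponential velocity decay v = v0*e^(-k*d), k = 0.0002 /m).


v = v0*exp(-k*d) = 899*exp(-0.0002*195) = 864.614 m/s
E = 0.5*m*v^2 = 0.5*0.021*864.614^2 = 7849 J

7849 J


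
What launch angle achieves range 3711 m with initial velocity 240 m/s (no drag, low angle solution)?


sin(2*theta) = R*g/v0^2 = 3711*9.81/240^2 = 0.63203, theta = arcsin(0.63203)/2 = 19.6°

19.6 degrees


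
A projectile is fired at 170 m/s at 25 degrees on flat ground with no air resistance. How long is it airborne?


T = 2*v0*sin(theta)/g = 2*170*sin(25°)/9.81 = 14.65 s

14.65 s


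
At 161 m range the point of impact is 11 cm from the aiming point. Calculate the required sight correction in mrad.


1 mrad subtends 1 cm per 10 m of range, so adj = error_cm / (dist_m / 10) = 11 / (161/10) = 0.6832 mrad

0.6832 mrad


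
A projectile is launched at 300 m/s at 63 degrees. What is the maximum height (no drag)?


H = (v0*sin(theta))^2 / (2g) = (300*sin(63°))^2 / (2*9.81) = 3642 m

3642 m


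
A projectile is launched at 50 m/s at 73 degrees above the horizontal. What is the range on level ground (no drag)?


R = v0^2 * sin(2*theta) / g = 50^2 * sin(2*73°) / 9.81 = 142.5 m

142.5 m


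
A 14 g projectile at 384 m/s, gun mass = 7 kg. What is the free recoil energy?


v_r = m_p*v_p/m_gun = 0.014*384/7 = 0.768 m/s, E_r = 0.5*m_gun*v_r^2 = 0.5*7*0.768^2 = 2.064 J

2.064 J


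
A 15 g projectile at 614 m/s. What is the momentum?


p = m*v = 0.015*614 = 9.21 kg·m/s

9.21 kg·m/s


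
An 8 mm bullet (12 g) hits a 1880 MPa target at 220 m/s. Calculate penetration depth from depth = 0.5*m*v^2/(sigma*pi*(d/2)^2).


A = pi*(d/2)^2 = pi*(8/2)^2 = 50.2655 mm^2
E = 0.5*m*v^2 = 0.5*0.012*220^2 = 290.4 J
depth = E/(sigma*A) = 290.4 J / (1880 MPa * 50.2655 mm^2) = 290.4/(1880 * 50.2655) m = 0.00307304 m ≈ 3.073 mm

3.073 mm


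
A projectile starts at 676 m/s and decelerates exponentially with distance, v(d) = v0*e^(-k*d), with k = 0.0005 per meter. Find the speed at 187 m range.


v = v0*exp(-k*d) = 676*exp(-0.0005*187) = 615.7 m/s

615.7 m/s


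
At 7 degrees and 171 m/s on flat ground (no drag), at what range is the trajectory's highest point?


R = v0^2*sin(2*theta)/g = 171^2*sin(2*7°)/9.81 = 721.105 m
apex_dist = R/2 = 721.105/2 = 360.6 m

360.6 m


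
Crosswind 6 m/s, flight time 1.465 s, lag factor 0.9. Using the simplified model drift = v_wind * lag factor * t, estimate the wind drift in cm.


drift = v_wind * lag * t = 6 * 0.9 * 1.465 = 7.911 m ≈ 791.1 cm

791.1 cm


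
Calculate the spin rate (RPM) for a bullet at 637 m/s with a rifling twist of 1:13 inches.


twist_m = 13*0.0254 = 0.3302 m
spin = v/twist = 637/0.3302 = 1929.134 rev/s
RPM = spin*60 = 1929.134*60 ≈ 115748 RPM

115748 RPM


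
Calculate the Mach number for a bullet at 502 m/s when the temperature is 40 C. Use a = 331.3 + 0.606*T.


a = 331.3 + 0.606*(40) = 355.54 m/s
M = v/a = 502/355.54 = 1.412

1.412


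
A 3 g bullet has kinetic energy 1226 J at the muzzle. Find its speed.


v = sqrt(2*E/m) = sqrt(2*1226/0.003) = 904.1 m/s

904.1 m/s


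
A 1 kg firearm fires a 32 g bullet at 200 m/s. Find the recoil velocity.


v_recoil = m_p * v_p / m_gun = 0.032 * 200 / 1 = 6.4 m/s

6.4 m/s


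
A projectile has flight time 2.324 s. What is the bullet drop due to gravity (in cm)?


drop = 0.5*g*t^2 = 0.5*9.81*2.324^2 = 26.4918 m ≈ 2649 cm

2649 cm


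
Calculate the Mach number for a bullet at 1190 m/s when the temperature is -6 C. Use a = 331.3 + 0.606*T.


a = 331.3 + 0.606*(-6) = 327.664 m/s
M = v/a = 1190/327.664 = 3.632

3.632


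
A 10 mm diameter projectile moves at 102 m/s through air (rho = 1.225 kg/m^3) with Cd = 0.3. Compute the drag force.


A = pi*(d/2)^2 = pi*(10/2000)^2 = 7.85398e-05 m^2
Fd = 0.5*Cd*rho*A*v^2 = 0.5*0.3*1.225*7.85398e-05*102^2 = 0.1501 N

0.1501 N


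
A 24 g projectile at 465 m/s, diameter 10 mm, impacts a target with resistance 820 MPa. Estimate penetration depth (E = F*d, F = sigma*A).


A = pi*(d/2)^2 = pi*(10/2)^2 = 78.5398 mm^2
E = 0.5*m*v^2 = 0.5*0.024*465^2 = 2594.7 J
depth = E/(sigma*A) = 2594.7 J / (820 MPa * 78.5398 mm^2) = 2594.7/(820 * 78.5398) m = 0.0402887 m ≈ 40.29 mm

40.29 mm


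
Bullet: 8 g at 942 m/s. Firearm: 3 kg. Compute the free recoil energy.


v_r = m_p*v_p/m_gun = 0.008*942/3 = 2.512 m/s, E_r = 0.5*m_gun*v_r^2 = 0.5*3*2.512^2 = 9.465 J

9.465 J


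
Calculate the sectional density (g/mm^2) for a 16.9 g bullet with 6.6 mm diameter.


SD = m/d^2 = 16.9/6.6^2 = 0.388 g/mm^2

0.388 g/mm^2


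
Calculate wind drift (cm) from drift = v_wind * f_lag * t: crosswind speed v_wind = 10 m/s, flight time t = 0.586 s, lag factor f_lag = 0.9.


drift = v_wind * lag * t = 10 * 0.9 * 0.586 = 5.274 m ≈ 527.4 cm

527.4 cm


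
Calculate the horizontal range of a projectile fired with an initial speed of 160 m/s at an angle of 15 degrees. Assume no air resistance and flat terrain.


R = v0^2 * sin(2*theta) / g = 160^2 * sin(2*15°) / 9.81 = 1305 m

1305 m


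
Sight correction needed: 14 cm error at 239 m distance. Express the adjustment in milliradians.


1 mrad subtends 1 cm per 10 m of range, so adj = error_cm / (dist_m / 10) = 14 / (239/10) = 0.5858 mrad

0.5858 mrad


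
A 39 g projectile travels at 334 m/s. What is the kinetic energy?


E = 0.5*m*v^2 = 0.5*0.039*334^2 = 2175 J

2175 J


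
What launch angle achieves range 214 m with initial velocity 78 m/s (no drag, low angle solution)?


sin(2*theta) = R*g/v0^2 = 214*9.81/78^2 = 0.345059, theta = arcsin(0.345059)/2 = 10.09°

10.09 degrees


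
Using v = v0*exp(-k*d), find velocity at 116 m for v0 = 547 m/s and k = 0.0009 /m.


v = v0*exp(-k*d) = 547*exp(-0.0009*116) = 492.8 m/s

492.8 m/s


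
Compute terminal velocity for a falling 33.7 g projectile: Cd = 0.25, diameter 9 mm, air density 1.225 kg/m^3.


A = pi*(d/2)^2 = pi*(9/2000)^2 = 6.36173e-05 m^2
vt = sqrt(2mg/(Cd*rho*A)) = sqrt(2*0.0337*9.81/(0.25 * 1.225 * 6.36173e-05)) = 184.2 m/s

184.2 m/s


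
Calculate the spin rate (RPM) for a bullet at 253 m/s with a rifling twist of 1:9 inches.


twist_m = 9*0.0254 = 0.2286 m
spin = v/twist = 253/0.2286 = 1106.737 rev/s
RPM = spin*60 = 1106.737*60 ≈ 66404 RPM

66404 RPM


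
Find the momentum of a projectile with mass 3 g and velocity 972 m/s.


p = m*v = 0.003*972 = 2.916 kg·m/s

2.916 kg·m/s


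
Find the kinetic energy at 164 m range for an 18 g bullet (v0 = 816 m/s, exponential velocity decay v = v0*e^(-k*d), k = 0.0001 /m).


v = v0*exp(-k*d) = 816*exp(-0.0001*164) = 802.727 m/s
E = 0.5*m*v^2 = 0.5*0.018*802.727^2 = 5799 J

5799 J


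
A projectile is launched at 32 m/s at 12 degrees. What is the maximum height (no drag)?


H = (v0*sin(theta))^2 / (2g) = (32*sin(12°))^2 / (2*9.81) = 2.256 m

2.256 m


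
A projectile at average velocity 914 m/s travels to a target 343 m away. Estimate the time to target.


t = d/v = 343/914 = 0.3753 s

0.3753 s


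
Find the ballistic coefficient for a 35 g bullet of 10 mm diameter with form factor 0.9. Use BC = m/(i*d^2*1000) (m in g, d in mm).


BC = m/(i*d^2*1000) = 35/(0.9 * 10^2 * 1000) = 0.0003889

0.0003889


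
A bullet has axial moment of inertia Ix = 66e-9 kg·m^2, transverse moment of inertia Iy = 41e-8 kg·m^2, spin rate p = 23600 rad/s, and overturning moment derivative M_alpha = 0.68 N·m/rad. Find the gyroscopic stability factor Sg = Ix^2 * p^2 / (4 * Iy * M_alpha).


Sg = Ix^2 * p^2 / (4 * Iy * M_alpha) = (66e-9)^2 * 23600^2 / (4 * 41e-8 * 0.68) = 2.176

2.176


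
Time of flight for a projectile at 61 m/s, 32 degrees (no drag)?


T = 2*v0*sin(theta)/g = 2*61*sin(32°)/9.81 = 6.59 s

6.59 s


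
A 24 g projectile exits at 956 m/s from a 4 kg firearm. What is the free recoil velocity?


v_recoil = m_p * v_p / m_gun = 0.024 * 956 / 4 = 5.736 m/s

5.736 m/s


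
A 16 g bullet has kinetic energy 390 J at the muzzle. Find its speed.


v = sqrt(2*E/m) = sqrt(2*390/0.016) = 220.8 m/s

220.8 m/s


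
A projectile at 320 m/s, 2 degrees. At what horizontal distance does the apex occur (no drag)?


R = v0^2*sin(2*theta)/g = 320^2*sin(2*2°)/9.81 = 728.141 m
apex_dist = R/2 = 728.141/2 = 364.1 m

364.1 m


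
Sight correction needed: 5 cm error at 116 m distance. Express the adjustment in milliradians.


1 mrad subtends 1 cm per 10 m of range, so adj = error_cm / (dist_m / 10) = 5 / (116/10) = 0.431 mrad

0.431 mrad


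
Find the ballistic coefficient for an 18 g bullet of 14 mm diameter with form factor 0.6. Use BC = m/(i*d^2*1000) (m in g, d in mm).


BC = m/(i*d^2*1000) = 18/(0.6 * 14^2 * 1000) = 0.0001531

0.0001531


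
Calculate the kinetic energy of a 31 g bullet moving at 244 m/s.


E = 0.5*m*v^2 = 0.5*0.031*244^2 = 922.8 J

922.8 J


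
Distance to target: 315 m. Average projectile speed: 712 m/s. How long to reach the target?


t = d/v = 315/712 = 0.4424 s

0.4424 s


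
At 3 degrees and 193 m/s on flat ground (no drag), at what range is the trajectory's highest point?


R = v0^2*sin(2*theta)/g = 193^2*sin(2*3°)/9.81 = 396.899 m
apex_dist = R/2 = 396.899/2 = 198.4 m

198.4 m


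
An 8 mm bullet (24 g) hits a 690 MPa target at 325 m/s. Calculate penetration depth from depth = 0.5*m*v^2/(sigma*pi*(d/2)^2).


A = pi*(d/2)^2 = pi*(8/2)^2 = 50.2655 mm^2
E = 0.5*m*v^2 = 0.5*0.024*325^2 = 1267.5 J
depth = E/(sigma*A) = 1267.5 J / (690 MPa * 50.2655 mm^2) = 1267.5/(690 * 50.2655) m = 0.0365451 m ≈ 36.55 mm

36.55 mm


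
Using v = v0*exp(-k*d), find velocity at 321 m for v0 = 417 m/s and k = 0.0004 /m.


v = v0*exp(-k*d) = 417*exp(-0.0004*321) = 366.8 m/s

366.8 m/s


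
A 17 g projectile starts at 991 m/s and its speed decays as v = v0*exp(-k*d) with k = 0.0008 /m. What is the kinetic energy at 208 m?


v = v0*exp(-k*d) = 991*exp(-0.0008*208) = 839.087 m/s
E = 0.5*m*v^2 = 0.5*0.017*839.087^2 = 5985 J

5985 J


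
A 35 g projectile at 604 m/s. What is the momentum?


p = m*v = 0.035*604 = 21.14 kg·m/s

21.14 kg·m/s


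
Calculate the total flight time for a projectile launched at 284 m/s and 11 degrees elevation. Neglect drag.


T = 2*v0*sin(theta)/g = 2*284*sin(11°)/9.81 = 11.05 s

11.05 s


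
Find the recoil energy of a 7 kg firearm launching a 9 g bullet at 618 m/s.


v_r = m_p*v_p/m_gun = 0.009*618/7 = 0.794571 m/s, E_r = 0.5*m_gun*v_r^2 = 0.5*7*0.794571^2 = 2.21 J

2.21 J


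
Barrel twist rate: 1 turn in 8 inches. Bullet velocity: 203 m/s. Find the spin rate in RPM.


twist_m = 8*0.0254 = 0.2032 m
spin = v/twist = 203/0.2032 = 999.0157 rev/s
RPM = spin*60 = 999.0157*60 ≈ 59941 RPM

59941 RPM


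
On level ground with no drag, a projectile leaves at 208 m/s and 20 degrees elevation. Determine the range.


R = v0^2 * sin(2*theta) / g = 208^2 * sin(2*20°) / 9.81 = 2835 m

2835 m


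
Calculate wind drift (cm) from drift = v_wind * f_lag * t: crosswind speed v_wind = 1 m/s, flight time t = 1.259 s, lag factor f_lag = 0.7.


drift = v_wind * lag * t = 1 * 0.7 * 1.259 = 0.8813 m ≈ 88.13 cm

88.13 cm


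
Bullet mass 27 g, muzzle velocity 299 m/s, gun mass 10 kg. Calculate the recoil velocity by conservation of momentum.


v_recoil = m_p * v_p / m_gun = 0.027 * 299 / 10 = 0.8073 m/s

0.8073 m/s


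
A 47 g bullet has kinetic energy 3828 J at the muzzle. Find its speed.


v = sqrt(2*E/m) = sqrt(2*3828/0.047) = 403.6 m/s

403.6 m/s


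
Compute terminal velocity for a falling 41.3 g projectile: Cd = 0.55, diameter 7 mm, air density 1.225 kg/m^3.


A = pi*(d/2)^2 = pi*(7/2000)^2 = 3.84845e-05 m^2
vt = sqrt(2mg/(Cd*rho*A)) = sqrt(2*0.0413*9.81/(0.55 * 1.225 * 3.84845e-05)) = 176.8 m/s

176.8 m/s


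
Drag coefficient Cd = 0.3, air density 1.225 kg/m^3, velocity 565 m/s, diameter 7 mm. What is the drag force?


A = pi*(d/2)^2 = pi*(7/2000)^2 = 3.84845e-05 m^2
Fd = 0.5*Cd*rho*A*v^2 = 0.5*0.3*1.225*3.84845e-05*565^2 = 2.257 N

2.257 N


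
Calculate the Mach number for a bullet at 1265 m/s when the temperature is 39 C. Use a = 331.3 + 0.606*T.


a = 331.3 + 0.606*(39) = 354.934 m/s
M = v/a = 1265/354.934 = 3.564

3.564


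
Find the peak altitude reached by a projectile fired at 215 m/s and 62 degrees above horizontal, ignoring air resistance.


H = (v0*sin(theta))^2 / (2g) = (215*sin(62°))^2 / (2*9.81) = 1837 m

1837 m


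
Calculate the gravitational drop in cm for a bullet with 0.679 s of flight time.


drop = 0.5*g*t^2 = 0.5*9.81*0.679^2 = 2.26141 m ≈ 226.1 cm

226.1 cm


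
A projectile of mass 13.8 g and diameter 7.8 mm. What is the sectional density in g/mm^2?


SD = m/d^2 = 13.8/7.8^2 = 0.2268 g/mm^2

0.2268 g/mm^2


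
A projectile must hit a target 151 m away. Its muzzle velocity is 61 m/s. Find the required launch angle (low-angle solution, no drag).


sin(2*theta) = R*g/v0^2 = 151*9.81/61^2 = 0.398095, theta = arcsin(0.398095)/2 = 11.73°

11.73 degrees


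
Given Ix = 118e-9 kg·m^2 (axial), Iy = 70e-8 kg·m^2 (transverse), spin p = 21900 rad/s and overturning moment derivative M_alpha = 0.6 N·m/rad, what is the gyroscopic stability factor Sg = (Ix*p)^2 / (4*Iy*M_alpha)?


Sg = Ix^2 * p^2 / (4 * Iy * M_alpha) = (118e-9)^2 * 21900^2 / (4 * 70e-8 * 0.6) = 3.975

3.975


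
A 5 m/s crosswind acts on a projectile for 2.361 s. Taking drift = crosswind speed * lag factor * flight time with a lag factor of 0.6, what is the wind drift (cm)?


drift = v_wind * lag * t = 5 * 0.6 * 2.361 = 7.083 m ≈ 708.3 cm

708.3 cm


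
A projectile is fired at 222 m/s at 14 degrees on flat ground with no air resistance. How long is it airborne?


T = 2*v0*sin(theta)/g = 2*222*sin(14°)/9.81 = 10.95 s

10.95 s


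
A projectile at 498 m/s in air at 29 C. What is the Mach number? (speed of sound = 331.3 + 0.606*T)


a = 331.3 + 0.606*(29) = 348.874 m/s
M = v/a = 498/348.874 = 1.427

1.427


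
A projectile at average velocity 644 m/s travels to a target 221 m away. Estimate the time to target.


t = d/v = 221/644 = 0.3432 s

0.3432 s


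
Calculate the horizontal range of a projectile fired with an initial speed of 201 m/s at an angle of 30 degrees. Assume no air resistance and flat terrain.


R = v0^2 * sin(2*theta) / g = 201^2 * sin(2*30°) / 9.81 = 3567 m

3567 m


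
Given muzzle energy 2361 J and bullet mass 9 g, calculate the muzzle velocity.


v = sqrt(2*E/m) = sqrt(2*2361/0.009) = 724.3 m/s

724.3 m/s


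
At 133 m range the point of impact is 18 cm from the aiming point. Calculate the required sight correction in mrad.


1 mrad subtends 1 cm per 10 m of range, so adj = error_cm / (dist_m / 10) = 18 / (133/10) = 1.353 mrad

1.353 mrad


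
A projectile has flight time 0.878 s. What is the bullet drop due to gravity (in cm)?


drop = 0.5*g*t^2 = 0.5*9.81*0.878^2 = 3.78119 m ≈ 378.1 cm

378.1 cm


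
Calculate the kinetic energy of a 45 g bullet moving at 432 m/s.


E = 0.5*m*v^2 = 0.5*0.045*432^2 = 4199 J

4199 J


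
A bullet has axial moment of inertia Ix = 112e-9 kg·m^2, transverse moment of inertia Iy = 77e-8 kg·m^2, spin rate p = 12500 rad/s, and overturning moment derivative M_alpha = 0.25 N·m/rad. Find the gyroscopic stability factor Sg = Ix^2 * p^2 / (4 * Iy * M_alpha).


Sg = Ix^2 * p^2 / (4 * Iy * M_alpha) = (112e-9)^2 * 12500^2 / (4 * 77e-8 * 0.25) = 2.545

2.545


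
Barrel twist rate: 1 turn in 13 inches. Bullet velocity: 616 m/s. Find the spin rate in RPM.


twist_m = 13*0.0254 = 0.3302 m
spin = v/twist = 616/0.3302 = 1865.536 rev/s
RPM = spin*60 = 1865.536*60 ≈ 111932 RPM

111932 RPM


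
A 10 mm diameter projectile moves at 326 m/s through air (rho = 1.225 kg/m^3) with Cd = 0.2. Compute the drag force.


A = pi*(d/2)^2 = pi*(10/2000)^2 = 7.85398e-05 m^2
Fd = 0.5*Cd*rho*A*v^2 = 0.5*0.2*1.225*7.85398e-05*326^2 = 1.022 N

1.022 N


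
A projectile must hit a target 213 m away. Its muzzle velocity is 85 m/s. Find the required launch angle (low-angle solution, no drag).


sin(2*theta) = R*g/v0^2 = 213*9.81/85^2 = 0.289208, theta = arcsin(0.289208)/2 = 8.405°

8.405 degrees


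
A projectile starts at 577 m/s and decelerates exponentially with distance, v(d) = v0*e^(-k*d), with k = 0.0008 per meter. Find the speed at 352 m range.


v = v0*exp(-k*d) = 577*exp(-0.0008*352) = 435.4 m/s

435.4 m/s


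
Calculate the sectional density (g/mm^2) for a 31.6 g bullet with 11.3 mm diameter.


SD = m/d^2 = 31.6/11.3^2 = 0.2475 g/mm^2

0.2475 g/mm^2


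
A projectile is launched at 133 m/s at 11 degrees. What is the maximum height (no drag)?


H = (v0*sin(theta))^2 / (2g) = (133*sin(11°))^2 / (2*9.81) = 32.82 m

32.82 m


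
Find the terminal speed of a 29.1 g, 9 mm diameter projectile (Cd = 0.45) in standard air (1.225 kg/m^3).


A = pi*(d/2)^2 = pi*(9/2000)^2 = 6.36173e-05 m^2
vt = sqrt(2mg/(Cd*rho*A)) = sqrt(2*0.0291*9.81/(0.45 * 1.225 * 6.36173e-05)) = 127.6 m/s

127.6 m/s


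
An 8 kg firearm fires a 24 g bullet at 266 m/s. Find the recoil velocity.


v_recoil = m_p * v_p / m_gun = 0.024 * 266 / 8 = 0.798 m/s

0.798 m/s


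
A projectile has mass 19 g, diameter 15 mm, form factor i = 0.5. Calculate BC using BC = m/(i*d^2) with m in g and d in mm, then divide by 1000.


BC = m/(i*d^2*1000) = 19/(0.5 * 15^2 * 1000) = 0.0001689

0.0001689


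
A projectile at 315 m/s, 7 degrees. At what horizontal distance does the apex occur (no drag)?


R = v0^2*sin(2*theta)/g = 315^2*sin(2*7°)/9.81 = 2446.96 m
apex_dist = R/2 = 2446.96/2 = 1223 m

1223 m


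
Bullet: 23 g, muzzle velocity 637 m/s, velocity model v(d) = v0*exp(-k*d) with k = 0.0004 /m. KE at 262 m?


v = v0*exp(-k*d) = 637*exp(-0.0004*262) = 573.621 m/s
E = 0.5*m*v^2 = 0.5*0.023*573.621^2 = 3784 J

3784 J


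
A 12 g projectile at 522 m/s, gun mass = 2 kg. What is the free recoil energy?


v_r = m_p*v_p/m_gun = 0.012*522/2 = 3.132 m/s, E_r = 0.5*m_gun*v_r^2 = 0.5*2*3.132^2 = 9.809 J

9.809 J


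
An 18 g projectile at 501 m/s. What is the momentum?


p = m*v = 0.018*501 = 9.018 kg·m/s

9.018 kg·m/s


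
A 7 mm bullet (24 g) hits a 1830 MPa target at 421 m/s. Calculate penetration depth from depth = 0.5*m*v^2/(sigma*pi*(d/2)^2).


A = pi*(d/2)^2 = pi*(7/2)^2 = 38.4845 mm^2
E = 0.5*m*v^2 = 0.5*0.024*421^2 = 2126.89 J
depth = E/(sigma*A) = 2126.89 J / (1830 MPa * 38.4845 mm^2) = 2126.89/(1830 * 38.4845) m = 0.0302001 m ≈ 30.2 mm

30.2 mm


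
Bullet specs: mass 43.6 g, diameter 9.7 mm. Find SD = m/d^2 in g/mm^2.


SD = m/d^2 = 43.6/9.7^2 = 0.4634 g/mm^2

0.4634 g/mm^2


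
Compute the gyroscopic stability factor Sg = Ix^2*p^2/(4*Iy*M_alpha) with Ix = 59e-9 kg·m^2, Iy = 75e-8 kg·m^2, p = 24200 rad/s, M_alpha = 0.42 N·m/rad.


Sg = Ix^2 * p^2 / (4 * Iy * M_alpha) = (59e-9)^2 * 24200^2 / (4 * 75e-8 * 0.42) = 1.618

1.618


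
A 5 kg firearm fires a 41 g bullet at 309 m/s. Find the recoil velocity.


v_recoil = m_p * v_p / m_gun = 0.041 * 309 / 5 = 2.534 m/s

2.534 m/s


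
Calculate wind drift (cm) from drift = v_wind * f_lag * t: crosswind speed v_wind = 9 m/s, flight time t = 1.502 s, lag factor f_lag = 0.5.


drift = v_wind * lag * t = 9 * 0.5 * 1.502 = 6.759 m ≈ 675.9 cm

675.9 cm


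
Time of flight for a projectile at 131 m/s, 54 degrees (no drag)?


T = 2*v0*sin(theta)/g = 2*131*sin(54°)/9.81 = 21.61 s

21.61 s


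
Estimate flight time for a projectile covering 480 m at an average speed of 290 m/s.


t = d/v = 480/290 = 1.655 s

1.655 s


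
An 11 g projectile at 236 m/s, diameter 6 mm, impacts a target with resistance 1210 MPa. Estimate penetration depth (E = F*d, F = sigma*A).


A = pi*(d/2)^2 = pi*(6/2)^2 = 28.2743 mm^2
E = 0.5*m*v^2 = 0.5*0.011*236^2 = 306.328 J
depth = E/(sigma*A) = 306.328 J / (1210 MPa * 28.2743 mm^2) = 306.328/(1210 * 28.2743) m = 0.00895383 m ≈ 8.954 mm

8.954 mm


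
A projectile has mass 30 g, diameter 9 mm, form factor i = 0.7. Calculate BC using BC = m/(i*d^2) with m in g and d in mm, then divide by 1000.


BC = m/(i*d^2*1000) = 30/(0.7 * 9^2 * 1000) = 0.0005291

0.0005291


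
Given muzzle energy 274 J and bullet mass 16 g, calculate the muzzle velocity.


v = sqrt(2*E/m) = sqrt(2*274/0.016) = 185.1 m/s

185.1 m/s


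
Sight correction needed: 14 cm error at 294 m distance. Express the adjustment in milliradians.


1 mrad subtends 1 cm per 10 m of range, so adj = error_cm / (dist_m / 10) = 14 / (294/10) = 0.4762 mrad

0.4762 mrad


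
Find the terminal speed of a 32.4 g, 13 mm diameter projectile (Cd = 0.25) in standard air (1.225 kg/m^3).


A = pi*(d/2)^2 = pi*(13/2000)^2 = 1.32732e-04 m^2
vt = sqrt(2mg/(Cd*rho*A)) = sqrt(2*0.0324*9.81/(0.25 * 1.225 * 1.32732e-04)) = 125.1 m/s

125.1 m/s


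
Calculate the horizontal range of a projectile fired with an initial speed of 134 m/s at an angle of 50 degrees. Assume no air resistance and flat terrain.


R = v0^2 * sin(2*theta) / g = 134^2 * sin(2*50°) / 9.81 = 1803 m

1803 m


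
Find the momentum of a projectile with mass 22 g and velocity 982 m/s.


p = m*v = 0.022*982 = 21.6 kg·m/s

21.6 kg·m/s


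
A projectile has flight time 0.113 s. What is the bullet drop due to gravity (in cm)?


drop = 0.5*g*t^2 = 0.5*9.81*0.113^2 = 0.0626319 m ≈ 6.263 cm

6.263 cm


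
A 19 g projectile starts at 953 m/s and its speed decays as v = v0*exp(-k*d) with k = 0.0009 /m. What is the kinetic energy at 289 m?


v = v0*exp(-k*d) = 953*exp(-0.0009*289) = 734.739 m/s
E = 0.5*m*v^2 = 0.5*0.019*734.739^2 = 5128 J

5128 J


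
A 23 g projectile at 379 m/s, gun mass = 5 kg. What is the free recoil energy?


v_r = m_p*v_p/m_gun = 0.023*379/5 = 1.7434 m/s, E_r = 0.5*m_gun*v_r^2 = 0.5*5*1.7434^2 = 7.599 J

7.599 J


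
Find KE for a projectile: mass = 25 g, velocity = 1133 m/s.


E = 0.5*m*v^2 = 0.5*0.025*1133^2 = 16046 J

16046 J


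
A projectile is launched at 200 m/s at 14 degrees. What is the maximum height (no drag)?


H = (v0*sin(theta))^2 / (2g) = (200*sin(14°))^2 / (2*9.81) = 119.3 m

119.3 m


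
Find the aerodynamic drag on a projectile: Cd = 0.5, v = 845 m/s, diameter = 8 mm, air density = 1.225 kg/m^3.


A = pi*(d/2)^2 = pi*(8/2000)^2 = 5.02655e-05 m^2
Fd = 0.5*Cd*rho*A*v^2 = 0.5*0.5*1.225*5.02655e-05*845^2 = 10.99 N

10.99 N


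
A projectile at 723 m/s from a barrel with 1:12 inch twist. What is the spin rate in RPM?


twist_m = 12*0.0254 = 0.3048 m
spin = v/twist = 723/0.3048 = 2372.047 rev/s
RPM = spin*60 = 2372.047*60 ≈ 142323 RPM

142323 RPM


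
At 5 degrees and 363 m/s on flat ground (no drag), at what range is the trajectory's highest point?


R = v0^2*sin(2*theta)/g = 363^2*sin(2*5°)/9.81 = 2332.46 m
apex_dist = R/2 = 2332.46/2 = 1166 m

1166 m


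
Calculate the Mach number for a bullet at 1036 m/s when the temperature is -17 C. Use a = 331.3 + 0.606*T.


a = 331.3 + 0.606*(-17) = 320.998 m/s
M = v/a = 1036/320.998 = 3.227

3.227


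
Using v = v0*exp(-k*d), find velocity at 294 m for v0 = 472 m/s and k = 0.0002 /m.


v = v0*exp(-k*d) = 472*exp(-0.0002*294) = 445 m/s

445 m/s


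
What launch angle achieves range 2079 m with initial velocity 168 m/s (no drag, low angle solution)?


sin(2*theta) = R*g/v0^2 = 2079*9.81/168^2 = 0.722612, theta = arcsin(0.722612)/2 = 23.14°

23.14 degrees


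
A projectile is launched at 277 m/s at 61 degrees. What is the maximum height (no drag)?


H = (v0*sin(theta))^2 / (2g) = (277*sin(61°))^2 / (2*9.81) = 2992 m

2992 m


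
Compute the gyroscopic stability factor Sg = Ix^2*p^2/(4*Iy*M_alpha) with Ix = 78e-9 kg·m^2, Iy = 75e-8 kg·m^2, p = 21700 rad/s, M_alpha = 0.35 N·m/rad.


Sg = Ix^2 * p^2 / (4 * Iy * M_alpha) = (78e-9)^2 * 21700^2 / (4 * 75e-8 * 0.35) = 2.728

2.728


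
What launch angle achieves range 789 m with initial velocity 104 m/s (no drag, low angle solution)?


sin(2*theta) = R*g/v0^2 = 789*9.81/104^2 = 0.715615, theta = arcsin(0.715615)/2 = 22.85°

22.85 degrees


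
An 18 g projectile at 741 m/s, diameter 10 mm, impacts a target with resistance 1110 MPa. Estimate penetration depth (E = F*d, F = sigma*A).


A = pi*(d/2)^2 = pi*(10/2)^2 = 78.5398 mm^2
E = 0.5*m*v^2 = 0.5*0.018*741^2 = 4941.73 J
depth = E/(sigma*A) = 4941.73 J / (1110 MPa * 78.5398 mm^2) = 4941.73/(1110 * 78.5398) m = 0.0566847 m ≈ 56.68 mm

56.68 mm


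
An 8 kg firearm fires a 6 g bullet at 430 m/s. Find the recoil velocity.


v_recoil = m_p * v_p / m_gun = 0.006 * 430 / 8 = 0.3225 m/s

0.3225 m/s


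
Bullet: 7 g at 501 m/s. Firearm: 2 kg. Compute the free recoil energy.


v_r = m_p*v_p/m_gun = 0.007*501/2 = 1.7535 m/s, E_r = 0.5*m_gun*v_r^2 = 0.5*2*1.7535^2 = 3.075 J

3.075 J


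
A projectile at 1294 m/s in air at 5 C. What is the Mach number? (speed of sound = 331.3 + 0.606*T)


a = 331.3 + 0.606*(5) = 334.33 m/s
M = v/a = 1294/334.33 = 3.87

3.87


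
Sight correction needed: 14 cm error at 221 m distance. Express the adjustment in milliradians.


1 mrad subtends 1 cm per 10 m of range, so adj = error_cm / (dist_m / 10) = 14 / (221/10) = 0.6335 mrad

0.6335 mrad


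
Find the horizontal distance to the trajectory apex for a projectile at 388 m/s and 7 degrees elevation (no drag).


R = v0^2*sin(2*theta)/g = 388^2*sin(2*7°)/9.81 = 3712.53 m
apex_dist = R/2 = 3712.53/2 = 1856 m

1856 m


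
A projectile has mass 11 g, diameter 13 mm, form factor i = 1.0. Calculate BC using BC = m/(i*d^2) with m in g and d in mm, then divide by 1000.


BC = m/(i*d^2*1000) = 11/(1.0 * 13^2 * 1000) = 6.509e-05

6.509e-05


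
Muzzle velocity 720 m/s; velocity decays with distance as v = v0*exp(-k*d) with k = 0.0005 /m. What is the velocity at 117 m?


v = v0*exp(-k*d) = 720*exp(-0.0005*117) = 679.1 m/s

679.1 m/s


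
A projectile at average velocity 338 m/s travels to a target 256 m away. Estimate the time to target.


t = d/v = 256/338 = 0.7574 s

0.7574 s


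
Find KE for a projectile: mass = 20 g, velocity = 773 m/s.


E = 0.5*m*v^2 = 0.5*0.02*773^2 = 5975 J

5975 J


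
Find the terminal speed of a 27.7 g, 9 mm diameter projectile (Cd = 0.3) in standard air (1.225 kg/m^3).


A = pi*(d/2)^2 = pi*(9/2000)^2 = 6.36173e-05 m^2
vt = sqrt(2mg/(Cd*rho*A)) = sqrt(2*0.0277*9.81/(0.3 * 1.225 * 6.36173e-05)) = 152.5 m/s

152.5 m/s


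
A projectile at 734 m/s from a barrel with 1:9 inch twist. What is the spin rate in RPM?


twist_m = 9*0.0254 = 0.2286 m
spin = v/twist = 734/0.2286 = 3210.849 rev/s
RPM = spin*60 = 3210.849*60 ≈ 192651 RPM

192651 RPM


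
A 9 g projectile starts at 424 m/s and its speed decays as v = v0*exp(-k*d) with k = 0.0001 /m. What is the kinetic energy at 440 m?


v = v0*exp(-k*d) = 424*exp(-0.0001*440) = 405.748 m/s
E = 0.5*m*v^2 = 0.5*0.009*405.748^2 = 740.8 J

740.8 J


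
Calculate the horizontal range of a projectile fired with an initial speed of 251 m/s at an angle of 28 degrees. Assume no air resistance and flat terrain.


R = v0^2 * sin(2*theta) / g = 251^2 * sin(2*28°) / 9.81 = 5324 m

5324 m


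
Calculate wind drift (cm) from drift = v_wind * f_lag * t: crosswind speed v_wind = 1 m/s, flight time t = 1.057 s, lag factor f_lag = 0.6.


drift = v_wind * lag * t = 1 * 0.6 * 1.057 = 0.6342 m ≈ 63.42 cm

63.42 cm


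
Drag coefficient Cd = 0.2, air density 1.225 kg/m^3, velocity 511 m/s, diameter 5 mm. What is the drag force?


A = pi*(d/2)^2 = pi*(5/2000)^2 = 1.96350e-05 m^2
Fd = 0.5*Cd*rho*A*v^2 = 0.5*0.2*1.225*1.96350e-05*511^2 = 0.6281 N

0.6281 N


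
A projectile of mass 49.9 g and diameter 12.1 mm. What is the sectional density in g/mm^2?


SD = m/d^2 = 49.9/12.1^2 = 0.3408 g/mm^2

0.3408 g/mm^2


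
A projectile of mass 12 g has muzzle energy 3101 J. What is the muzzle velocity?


v = sqrt(2*E/m) = sqrt(2*3101/0.012) = 718.9 m/s

718.9 m/s


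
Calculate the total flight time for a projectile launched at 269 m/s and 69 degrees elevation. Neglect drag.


T = 2*v0*sin(theta)/g = 2*269*sin(69°)/9.81 = 51.2 s

51.2 s
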